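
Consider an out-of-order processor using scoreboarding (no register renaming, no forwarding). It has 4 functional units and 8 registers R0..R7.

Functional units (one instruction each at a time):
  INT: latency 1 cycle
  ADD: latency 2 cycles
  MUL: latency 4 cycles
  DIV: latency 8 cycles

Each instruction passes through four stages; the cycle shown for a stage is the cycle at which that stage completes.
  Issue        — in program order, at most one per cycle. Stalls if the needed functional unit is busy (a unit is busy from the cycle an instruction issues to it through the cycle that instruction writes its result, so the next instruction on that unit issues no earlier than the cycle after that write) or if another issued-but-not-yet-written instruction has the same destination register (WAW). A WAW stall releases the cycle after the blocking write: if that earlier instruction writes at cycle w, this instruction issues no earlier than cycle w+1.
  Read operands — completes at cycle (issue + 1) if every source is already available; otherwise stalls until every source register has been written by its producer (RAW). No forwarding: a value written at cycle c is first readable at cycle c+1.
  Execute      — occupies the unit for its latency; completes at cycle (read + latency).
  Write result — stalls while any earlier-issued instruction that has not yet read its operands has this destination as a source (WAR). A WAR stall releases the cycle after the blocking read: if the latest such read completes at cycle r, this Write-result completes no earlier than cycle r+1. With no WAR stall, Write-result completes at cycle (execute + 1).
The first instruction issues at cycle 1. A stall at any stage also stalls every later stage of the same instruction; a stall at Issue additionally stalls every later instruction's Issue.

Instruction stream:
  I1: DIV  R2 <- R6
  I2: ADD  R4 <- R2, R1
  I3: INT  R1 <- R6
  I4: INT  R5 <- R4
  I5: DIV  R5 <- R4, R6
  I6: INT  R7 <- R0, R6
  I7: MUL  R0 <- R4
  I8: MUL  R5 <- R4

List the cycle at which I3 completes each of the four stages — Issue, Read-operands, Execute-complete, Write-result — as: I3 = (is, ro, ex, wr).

I1 -> (1, 2, 10, 11)
I2 -> (2, 12, 14, 15)  // RAW R2: wait I1 write@11
I3 -> (3, 4, 5, 13)  // WAR R1: wait I2 read@12
I4 -> (14, 16, 17, 18)  // struct: INT busy until I3 writes@13, RAW R4: wait I2 write@15
I5 -> (19, 20, 28, 29)  // WAW R5: wait I4 write@18
I6 -> (20, 21, 22, 23)
I7 -> (21, 22, 26, 27)
I8 -> (30, 31, 35, 36)  // WAW R5: wait I5 write@29

I3 = (3, 4, 5, 13)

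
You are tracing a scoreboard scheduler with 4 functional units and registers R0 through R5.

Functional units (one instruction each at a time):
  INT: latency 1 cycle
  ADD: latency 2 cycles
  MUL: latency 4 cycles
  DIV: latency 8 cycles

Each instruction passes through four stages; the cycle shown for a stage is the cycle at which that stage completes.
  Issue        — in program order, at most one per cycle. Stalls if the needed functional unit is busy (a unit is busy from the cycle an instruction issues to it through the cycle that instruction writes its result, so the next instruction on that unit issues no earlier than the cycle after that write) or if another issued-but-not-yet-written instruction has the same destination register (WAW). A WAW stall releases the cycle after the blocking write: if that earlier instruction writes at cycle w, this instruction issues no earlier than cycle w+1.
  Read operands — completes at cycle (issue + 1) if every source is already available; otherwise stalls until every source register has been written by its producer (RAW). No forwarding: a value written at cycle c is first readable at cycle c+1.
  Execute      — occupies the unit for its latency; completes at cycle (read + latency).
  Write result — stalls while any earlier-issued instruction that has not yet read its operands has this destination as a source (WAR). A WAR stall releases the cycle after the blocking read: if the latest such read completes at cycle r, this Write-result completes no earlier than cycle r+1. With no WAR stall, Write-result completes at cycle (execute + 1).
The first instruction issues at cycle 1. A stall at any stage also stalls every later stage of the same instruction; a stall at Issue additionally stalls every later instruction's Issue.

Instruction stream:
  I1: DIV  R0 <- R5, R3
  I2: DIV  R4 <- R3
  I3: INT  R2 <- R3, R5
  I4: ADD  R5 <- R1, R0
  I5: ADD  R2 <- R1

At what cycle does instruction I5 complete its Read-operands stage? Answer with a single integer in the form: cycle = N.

c1: I1 issues→DIV
c2: I1 reads
c10: I1 exec-done
c11: I1 writes R0
c12: I2 issues→DIV
c13: I2 reads · I3 issues→INT
c14: I3 reads · I4 issues→ADD
c15: I3 exec-done · I4 reads
c16: I3 writes R2
c17: I4 exec-done
c18: I4 writes R5
c19: I5 issues→ADD
c20: I5 reads
c21: I2 exec-done
c22: I2 writes R4 · I5 exec-done
c23: I5 writes R2

cycle = 20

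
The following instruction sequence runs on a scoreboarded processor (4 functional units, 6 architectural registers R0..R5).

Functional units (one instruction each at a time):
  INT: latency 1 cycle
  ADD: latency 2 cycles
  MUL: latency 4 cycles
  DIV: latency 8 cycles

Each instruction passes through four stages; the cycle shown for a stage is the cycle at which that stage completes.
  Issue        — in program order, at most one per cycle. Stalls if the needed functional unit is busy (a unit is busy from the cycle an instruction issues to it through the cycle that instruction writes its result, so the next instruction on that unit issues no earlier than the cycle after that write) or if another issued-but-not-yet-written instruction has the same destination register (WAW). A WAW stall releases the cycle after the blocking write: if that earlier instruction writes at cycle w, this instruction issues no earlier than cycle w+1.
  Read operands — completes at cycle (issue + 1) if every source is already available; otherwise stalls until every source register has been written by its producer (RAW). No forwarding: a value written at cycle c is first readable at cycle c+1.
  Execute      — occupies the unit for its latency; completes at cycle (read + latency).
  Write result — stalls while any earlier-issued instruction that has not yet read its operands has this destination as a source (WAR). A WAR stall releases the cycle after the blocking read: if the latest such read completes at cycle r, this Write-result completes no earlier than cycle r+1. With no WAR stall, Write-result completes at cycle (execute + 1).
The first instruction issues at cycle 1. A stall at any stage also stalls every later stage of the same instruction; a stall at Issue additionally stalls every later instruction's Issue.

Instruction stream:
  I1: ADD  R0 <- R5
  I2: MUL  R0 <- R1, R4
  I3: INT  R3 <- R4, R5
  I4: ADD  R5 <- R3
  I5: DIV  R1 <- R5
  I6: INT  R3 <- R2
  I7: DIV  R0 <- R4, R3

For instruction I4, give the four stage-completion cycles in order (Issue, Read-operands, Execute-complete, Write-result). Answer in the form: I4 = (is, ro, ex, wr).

t=1  I1→ADD
t=2  I1 RO
t=4  I1 EX
t=5  I1 WR R0
t=6  I2→MUL
t=7  I2 RO · I3→INT
t=8  I3 RO · I4→ADD
t=9  I3 EX · I5→DIV
t=10  I3 WR R3
t=11  I2 EX · I4 RO · I6→INT
t=12  I2 WR R0 · I6 RO
t=13  I4 EX · I6 EX
t=14  I4 WR R5 · I6 WR R3
t=15  I5 RO
t=23  I5 EX
t=24  I5 WR R1
t=25  I7→DIV
t=26  I7 RO
t=34  I7 EX
t=35  I7 WR R0

I4 = (8, 11, 13, 14)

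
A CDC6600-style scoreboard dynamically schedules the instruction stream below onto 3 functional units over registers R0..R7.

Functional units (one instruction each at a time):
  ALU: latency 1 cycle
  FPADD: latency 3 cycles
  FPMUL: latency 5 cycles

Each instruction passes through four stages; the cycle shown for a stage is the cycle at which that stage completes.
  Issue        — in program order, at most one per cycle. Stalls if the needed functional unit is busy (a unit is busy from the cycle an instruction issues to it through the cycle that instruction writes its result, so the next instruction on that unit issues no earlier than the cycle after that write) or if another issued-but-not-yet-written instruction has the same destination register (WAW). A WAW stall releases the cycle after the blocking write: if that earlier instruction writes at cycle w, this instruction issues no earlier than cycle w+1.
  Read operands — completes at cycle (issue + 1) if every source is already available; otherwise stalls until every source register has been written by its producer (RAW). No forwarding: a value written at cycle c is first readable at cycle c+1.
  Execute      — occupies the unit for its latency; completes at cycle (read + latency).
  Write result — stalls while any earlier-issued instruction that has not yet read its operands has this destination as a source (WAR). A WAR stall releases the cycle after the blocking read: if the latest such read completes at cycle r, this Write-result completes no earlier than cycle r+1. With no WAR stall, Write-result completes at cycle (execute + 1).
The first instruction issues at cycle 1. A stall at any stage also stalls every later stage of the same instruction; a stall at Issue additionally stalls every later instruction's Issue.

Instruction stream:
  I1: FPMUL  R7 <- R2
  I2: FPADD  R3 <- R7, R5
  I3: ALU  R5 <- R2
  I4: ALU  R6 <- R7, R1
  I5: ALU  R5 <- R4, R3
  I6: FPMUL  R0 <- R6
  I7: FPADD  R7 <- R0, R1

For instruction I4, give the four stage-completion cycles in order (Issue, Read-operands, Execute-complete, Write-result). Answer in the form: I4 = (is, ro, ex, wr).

t=1  I1→FPMUL
t=2  I1 RO, I2→FPADD
t=3  I3→ALU
t=4  I3 RO
t=5  I3 EX
t=7  I1 EX
t=8  I1 WR R7
t=9  I2 RO
t=10  I3 WR R5
t=11  I4→ALU
t=12  I2 EX, I4 RO
t=13  I2 WR R3, I4 EX
t=14  I4 WR R6
t=15  I5→ALU
t=16  I5 RO, I6→FPMUL
t=17  I5 EX, I6 RO, I7→FPADD
t=18  I5 WR R5
t=22  I6 EX
t=23  I6 WR R0
t=24  I7 RO
t=27  I7 EX
t=28  I7 WR R7

I4 = (11, 12, 13, 14)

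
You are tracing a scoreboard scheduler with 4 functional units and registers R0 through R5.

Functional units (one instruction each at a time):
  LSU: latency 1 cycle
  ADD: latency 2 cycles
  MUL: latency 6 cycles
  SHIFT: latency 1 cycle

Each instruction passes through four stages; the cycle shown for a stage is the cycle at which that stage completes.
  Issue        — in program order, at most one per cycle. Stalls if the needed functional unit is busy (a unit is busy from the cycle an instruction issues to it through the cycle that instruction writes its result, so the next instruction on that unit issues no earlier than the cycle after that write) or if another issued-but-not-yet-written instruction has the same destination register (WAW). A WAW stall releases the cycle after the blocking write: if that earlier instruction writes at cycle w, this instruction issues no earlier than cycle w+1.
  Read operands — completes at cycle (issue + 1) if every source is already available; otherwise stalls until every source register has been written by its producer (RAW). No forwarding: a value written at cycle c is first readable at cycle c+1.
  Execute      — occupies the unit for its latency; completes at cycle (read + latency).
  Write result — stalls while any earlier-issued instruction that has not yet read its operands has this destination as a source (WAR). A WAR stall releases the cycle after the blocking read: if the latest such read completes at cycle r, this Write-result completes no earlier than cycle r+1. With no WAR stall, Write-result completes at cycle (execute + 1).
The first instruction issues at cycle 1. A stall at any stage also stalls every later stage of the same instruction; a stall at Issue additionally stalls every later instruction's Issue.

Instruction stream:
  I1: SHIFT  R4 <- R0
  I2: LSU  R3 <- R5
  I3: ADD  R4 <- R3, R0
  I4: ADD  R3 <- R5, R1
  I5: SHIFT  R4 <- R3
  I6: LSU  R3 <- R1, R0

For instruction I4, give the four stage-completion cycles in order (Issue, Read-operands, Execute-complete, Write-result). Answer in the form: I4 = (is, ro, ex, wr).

I1: IS=1 RO=2 EX=3 WR=4
I2: IS=2 RO=3 EX=4 WR=5
I3: IS=5 RO=6 EX=8 WR=9  [WAW R4: wait I1 write@4]
I4: IS=10 RO=11 EX=13 WR=14  [struct: ADD busy until I3 writes@9]
I5: IS=11 RO=15 EX=16 WR=17  [RAW R3: wait I4 write@14]
I6: IS=15 RO=16 EX=17 WR=18  [WAW R3: wait I4 write@14]

I4 = (10, 11, 13, 14)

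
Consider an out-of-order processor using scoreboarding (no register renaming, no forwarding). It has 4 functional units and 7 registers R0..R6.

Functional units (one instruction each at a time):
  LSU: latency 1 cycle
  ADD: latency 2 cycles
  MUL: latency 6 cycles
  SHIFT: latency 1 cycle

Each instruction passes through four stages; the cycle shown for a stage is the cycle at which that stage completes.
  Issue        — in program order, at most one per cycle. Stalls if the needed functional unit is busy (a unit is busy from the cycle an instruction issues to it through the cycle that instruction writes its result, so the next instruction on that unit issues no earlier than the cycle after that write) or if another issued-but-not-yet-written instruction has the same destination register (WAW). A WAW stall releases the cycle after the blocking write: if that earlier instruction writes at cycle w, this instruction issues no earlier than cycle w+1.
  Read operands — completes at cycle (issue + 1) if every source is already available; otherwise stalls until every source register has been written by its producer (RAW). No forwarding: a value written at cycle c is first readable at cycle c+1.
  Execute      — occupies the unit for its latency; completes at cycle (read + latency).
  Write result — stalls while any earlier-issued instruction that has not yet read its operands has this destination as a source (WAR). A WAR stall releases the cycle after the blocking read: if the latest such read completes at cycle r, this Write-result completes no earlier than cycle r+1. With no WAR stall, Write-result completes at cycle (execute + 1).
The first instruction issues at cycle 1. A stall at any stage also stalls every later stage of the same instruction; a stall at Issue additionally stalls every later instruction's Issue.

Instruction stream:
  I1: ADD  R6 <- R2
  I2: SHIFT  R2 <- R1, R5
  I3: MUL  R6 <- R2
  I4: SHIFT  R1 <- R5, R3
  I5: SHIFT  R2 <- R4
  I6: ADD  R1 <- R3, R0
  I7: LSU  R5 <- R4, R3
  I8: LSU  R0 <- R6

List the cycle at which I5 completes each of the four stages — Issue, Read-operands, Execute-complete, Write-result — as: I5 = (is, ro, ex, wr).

[1] I1 dispatched to ADD
[2] I1 operands ready · I2 dispatched to SHIFT
[3] I2 operands ready
[4] I1 complete · I2 complete
[5] R6←I1 · R2←I2
[6] I3 dispatched to MUL
[7] I3 operands ready · I4 dispatched to SHIFT
[8] I4 operands ready
[9] I4 complete
[10] R1←I4
[11] I5 dispatched to SHIFT
[12] I5 operands ready · I6 dispatched to ADD
[13] I3 complete · I5 complete · I6 operands ready · I7 dispatched to LSU
[14] R6←I3 · R2←I5 · I7 operands ready
[15] I6 complete · I7 complete
[16] R1←I6 · R5←I7
[17] I8 dispatched to LSU
[18] I8 operands ready
[19] I8 complete
[20] R0←I8

I5 = (11, 12, 13, 14)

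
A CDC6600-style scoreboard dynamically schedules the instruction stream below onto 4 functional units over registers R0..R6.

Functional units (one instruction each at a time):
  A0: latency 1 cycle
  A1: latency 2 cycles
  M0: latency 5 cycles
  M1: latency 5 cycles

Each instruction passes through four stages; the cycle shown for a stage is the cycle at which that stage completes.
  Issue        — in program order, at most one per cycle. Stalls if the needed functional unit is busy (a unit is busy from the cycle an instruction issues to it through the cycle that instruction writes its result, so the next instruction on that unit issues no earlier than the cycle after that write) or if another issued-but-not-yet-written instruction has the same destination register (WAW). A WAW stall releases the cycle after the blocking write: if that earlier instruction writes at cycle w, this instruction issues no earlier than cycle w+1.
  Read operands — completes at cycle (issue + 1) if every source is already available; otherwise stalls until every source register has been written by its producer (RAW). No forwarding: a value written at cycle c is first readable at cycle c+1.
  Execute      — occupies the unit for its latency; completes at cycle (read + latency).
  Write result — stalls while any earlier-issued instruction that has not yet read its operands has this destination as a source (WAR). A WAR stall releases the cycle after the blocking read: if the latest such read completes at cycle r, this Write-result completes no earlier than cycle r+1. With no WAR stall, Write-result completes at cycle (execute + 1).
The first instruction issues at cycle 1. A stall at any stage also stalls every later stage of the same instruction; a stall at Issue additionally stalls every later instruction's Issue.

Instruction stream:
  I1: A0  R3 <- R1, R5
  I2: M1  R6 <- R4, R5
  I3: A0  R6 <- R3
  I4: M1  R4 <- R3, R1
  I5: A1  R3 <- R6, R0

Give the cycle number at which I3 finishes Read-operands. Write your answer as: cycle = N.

cycle 1: I1 issues→A0
cycle 2: I1 reads, I2 issues→M1
cycle 3: I1 exec-done, I2 reads
cycle 4: I1 writes R3
cycle 8: I2 exec-done
cycle 9: I2 writes R6
cycle 10: I3 issues→A0
cycle 11: I3 reads, I4 issues→M1
cycle 12: I3 exec-done, I4 reads, I5 issues→A1
cycle 13: I3 writes R6
cycle 14: I5 reads
cycle 16: I5 exec-done
cycle 17: I4 exec-done, I5 writes R3
cycle 18: I4 writes R4

cycle = 11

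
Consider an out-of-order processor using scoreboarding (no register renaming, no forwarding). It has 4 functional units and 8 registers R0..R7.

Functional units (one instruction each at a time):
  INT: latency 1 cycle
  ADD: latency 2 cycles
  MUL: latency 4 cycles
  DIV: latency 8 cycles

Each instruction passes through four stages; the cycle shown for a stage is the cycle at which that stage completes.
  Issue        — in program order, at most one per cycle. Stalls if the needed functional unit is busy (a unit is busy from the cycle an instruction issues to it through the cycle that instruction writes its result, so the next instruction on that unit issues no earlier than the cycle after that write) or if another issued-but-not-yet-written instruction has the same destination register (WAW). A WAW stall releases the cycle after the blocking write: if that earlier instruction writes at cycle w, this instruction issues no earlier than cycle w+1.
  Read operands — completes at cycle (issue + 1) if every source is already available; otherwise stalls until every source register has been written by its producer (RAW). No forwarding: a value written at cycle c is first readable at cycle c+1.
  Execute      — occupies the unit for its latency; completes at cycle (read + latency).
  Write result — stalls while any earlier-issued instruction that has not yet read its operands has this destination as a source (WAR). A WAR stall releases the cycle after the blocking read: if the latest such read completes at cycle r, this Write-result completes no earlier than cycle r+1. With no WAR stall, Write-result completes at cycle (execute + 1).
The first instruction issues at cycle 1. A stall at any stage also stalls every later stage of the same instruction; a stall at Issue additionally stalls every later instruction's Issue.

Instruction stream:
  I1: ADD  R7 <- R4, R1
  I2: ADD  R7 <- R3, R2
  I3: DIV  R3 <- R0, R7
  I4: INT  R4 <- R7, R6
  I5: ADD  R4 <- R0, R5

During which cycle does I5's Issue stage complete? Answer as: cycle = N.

cycle = 14

1) issue 1, read 2, done 4, write 5
2) issue 6, read 7, done 9, write 10  <struct: ADD busy until I1 writes@5>
3) issue 7, read 11, done 19, write 20  <RAW R7: wait I2 write@10>
4) issue 8, read 11, done 12, write 13  <RAW R7: wait I2 write@10>
5) issue 14, read 15, done 17, write 18  <WAW R4: wait I4 write@13>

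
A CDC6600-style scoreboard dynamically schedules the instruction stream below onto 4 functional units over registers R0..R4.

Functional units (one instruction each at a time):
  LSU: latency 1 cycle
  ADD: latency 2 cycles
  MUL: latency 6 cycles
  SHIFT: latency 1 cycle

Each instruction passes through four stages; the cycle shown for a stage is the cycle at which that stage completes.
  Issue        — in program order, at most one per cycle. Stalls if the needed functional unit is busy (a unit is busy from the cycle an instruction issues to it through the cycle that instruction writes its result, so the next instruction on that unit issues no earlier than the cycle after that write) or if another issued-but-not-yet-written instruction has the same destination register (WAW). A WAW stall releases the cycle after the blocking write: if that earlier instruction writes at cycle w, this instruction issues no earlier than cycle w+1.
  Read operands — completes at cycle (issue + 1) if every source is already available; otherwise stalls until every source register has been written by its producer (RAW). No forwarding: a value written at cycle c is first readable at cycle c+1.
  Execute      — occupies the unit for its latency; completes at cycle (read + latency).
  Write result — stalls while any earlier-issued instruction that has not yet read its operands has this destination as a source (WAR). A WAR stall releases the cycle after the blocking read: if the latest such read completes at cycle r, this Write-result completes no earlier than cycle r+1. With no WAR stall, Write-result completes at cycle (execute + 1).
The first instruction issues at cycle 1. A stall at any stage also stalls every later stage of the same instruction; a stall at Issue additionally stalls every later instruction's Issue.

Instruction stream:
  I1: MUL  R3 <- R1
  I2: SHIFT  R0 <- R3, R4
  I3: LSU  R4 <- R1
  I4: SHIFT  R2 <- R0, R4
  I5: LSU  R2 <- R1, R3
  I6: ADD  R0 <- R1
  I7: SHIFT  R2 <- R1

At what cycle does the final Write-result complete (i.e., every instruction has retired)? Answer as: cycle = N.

cycle = 24

cycle 1: I1 dispatched to MUL
cycle 2: I1 operands ready · I2 dispatched to SHIFT
cycle 3: I3 dispatched to LSU
cycle 4: I3 operands ready
cycle 5: I3 complete
cycle 8: I1 complete
cycle 9: R3←I1
cycle 10: I2 operands ready
cycle 11: I2 complete · R4←I3
cycle 12: R0←I2
cycle 13: I4 dispatched to SHIFT
cycle 14: I4 operands ready
cycle 15: I4 complete
cycle 16: R2←I4
cycle 17: I5 dispatched to LSU
cycle 18: I5 operands ready · I6 dispatched to ADD
cycle 19: I5 complete · I6 operands ready
cycle 20: R2←I5
cycle 21: I6 complete · I7 dispatched to SHIFT
cycle 22: R0←I6 · I7 operands ready
cycle 23: I7 complete
cycle 24: R2←I7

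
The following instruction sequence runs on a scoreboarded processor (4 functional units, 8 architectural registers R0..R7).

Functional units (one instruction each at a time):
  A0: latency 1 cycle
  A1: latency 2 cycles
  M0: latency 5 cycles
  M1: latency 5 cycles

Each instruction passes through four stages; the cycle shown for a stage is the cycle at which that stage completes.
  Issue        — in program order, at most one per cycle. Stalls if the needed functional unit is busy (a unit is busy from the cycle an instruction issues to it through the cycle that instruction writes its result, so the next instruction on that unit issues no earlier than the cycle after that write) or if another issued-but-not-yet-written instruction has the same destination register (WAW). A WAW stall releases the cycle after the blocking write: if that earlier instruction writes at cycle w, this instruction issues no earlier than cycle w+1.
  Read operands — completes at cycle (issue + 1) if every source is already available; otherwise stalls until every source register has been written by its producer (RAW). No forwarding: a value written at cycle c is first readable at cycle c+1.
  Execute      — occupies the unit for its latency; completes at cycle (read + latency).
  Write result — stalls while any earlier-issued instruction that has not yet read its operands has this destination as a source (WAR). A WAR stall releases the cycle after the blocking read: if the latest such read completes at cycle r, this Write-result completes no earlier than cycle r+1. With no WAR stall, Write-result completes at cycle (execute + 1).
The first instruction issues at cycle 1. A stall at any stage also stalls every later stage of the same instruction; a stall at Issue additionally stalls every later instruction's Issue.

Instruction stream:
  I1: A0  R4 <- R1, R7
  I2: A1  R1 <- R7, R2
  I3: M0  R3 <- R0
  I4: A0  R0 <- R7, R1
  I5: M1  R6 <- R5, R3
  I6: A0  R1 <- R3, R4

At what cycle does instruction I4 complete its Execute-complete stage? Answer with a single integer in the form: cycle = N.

cycle = 8

1) issue 1, read 2, done 3, write 4
2) issue 2, read 3, done 5, write 6
3) issue 3, read 4, done 9, write 10
4) issue 5, read 7, done 8, write 9  <struct: A0 busy until I1 writes@4 / RAW R1: wait I2 write@6>
5) issue 6, read 11, done 16, write 17  <RAW R3: wait I3 write@10>
6) issue 10, read 11, done 12, write 13  <struct: A0 busy until I4 writes@9>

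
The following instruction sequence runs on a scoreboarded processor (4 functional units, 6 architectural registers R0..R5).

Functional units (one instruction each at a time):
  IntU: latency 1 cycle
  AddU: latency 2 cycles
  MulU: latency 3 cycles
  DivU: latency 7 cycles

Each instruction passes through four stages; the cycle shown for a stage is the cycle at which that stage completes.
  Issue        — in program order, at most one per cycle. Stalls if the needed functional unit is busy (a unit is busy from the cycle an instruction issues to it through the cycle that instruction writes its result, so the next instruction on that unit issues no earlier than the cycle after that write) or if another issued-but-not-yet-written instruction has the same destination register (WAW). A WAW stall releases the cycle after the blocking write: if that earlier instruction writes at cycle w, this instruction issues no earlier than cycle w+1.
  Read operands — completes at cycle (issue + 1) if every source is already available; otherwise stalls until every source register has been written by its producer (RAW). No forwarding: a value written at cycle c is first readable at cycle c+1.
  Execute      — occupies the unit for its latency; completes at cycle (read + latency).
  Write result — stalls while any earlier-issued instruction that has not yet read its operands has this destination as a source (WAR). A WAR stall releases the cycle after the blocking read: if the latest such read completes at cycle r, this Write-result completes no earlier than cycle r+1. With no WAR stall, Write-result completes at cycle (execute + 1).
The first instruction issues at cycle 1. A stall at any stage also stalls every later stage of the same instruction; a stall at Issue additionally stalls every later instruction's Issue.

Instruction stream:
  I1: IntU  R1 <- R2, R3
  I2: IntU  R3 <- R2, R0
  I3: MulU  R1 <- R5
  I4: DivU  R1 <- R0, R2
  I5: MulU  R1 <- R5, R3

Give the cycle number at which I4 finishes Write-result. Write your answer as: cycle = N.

cycle = 21

t=1  I1 issues→IntU
t=2  I1 reads
t=3  I1 exec-done
t=4  I1 writes R1
t=5  I2 issues→IntU
t=6  I2 reads, I3 issues→MulU
t=7  I2 exec-done, I3 reads
t=8  I2 writes R3
t=10  I3 exec-done
t=11  I3 writes R1
t=12  I4 issues→DivU
t=13  I4 reads
t=20  I4 exec-done
t=21  I4 writes R1
t=22  I5 issues→MulU
t=23  I5 reads
t=26  I5 exec-done
t=27  I5 writes R1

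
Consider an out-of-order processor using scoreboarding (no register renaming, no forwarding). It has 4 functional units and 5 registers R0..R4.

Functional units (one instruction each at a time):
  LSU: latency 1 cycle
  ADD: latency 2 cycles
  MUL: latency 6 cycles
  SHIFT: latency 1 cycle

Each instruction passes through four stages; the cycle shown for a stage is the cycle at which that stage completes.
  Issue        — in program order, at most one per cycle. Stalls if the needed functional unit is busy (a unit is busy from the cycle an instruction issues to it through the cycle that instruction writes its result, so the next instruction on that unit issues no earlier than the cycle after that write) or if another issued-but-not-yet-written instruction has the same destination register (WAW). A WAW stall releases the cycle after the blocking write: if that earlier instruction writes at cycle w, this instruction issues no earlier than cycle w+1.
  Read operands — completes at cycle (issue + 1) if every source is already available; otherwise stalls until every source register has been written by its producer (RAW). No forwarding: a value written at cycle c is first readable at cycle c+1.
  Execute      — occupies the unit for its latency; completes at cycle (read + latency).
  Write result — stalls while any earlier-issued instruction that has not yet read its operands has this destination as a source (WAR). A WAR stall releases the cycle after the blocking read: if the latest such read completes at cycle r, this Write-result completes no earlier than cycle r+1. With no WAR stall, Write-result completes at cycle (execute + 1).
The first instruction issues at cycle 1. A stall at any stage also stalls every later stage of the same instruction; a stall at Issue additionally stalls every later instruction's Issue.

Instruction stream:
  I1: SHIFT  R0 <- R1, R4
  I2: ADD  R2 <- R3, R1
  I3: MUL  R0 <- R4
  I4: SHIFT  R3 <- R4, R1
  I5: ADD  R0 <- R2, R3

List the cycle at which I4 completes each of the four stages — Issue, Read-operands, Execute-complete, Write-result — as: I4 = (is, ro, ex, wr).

1) issue 1, read 2, done 3, write 4
2) issue 2, read 3, done 5, write 6
3) issue 5, read 6, done 12, write 13  <WAW R0: wait I1 write@4>
4) issue 6, read 7, done 8, write 9
5) issue 14, read 15, done 17, write 18  <WAW R0: wait I3 write@13>

I4 = (6, 7, 8, 9)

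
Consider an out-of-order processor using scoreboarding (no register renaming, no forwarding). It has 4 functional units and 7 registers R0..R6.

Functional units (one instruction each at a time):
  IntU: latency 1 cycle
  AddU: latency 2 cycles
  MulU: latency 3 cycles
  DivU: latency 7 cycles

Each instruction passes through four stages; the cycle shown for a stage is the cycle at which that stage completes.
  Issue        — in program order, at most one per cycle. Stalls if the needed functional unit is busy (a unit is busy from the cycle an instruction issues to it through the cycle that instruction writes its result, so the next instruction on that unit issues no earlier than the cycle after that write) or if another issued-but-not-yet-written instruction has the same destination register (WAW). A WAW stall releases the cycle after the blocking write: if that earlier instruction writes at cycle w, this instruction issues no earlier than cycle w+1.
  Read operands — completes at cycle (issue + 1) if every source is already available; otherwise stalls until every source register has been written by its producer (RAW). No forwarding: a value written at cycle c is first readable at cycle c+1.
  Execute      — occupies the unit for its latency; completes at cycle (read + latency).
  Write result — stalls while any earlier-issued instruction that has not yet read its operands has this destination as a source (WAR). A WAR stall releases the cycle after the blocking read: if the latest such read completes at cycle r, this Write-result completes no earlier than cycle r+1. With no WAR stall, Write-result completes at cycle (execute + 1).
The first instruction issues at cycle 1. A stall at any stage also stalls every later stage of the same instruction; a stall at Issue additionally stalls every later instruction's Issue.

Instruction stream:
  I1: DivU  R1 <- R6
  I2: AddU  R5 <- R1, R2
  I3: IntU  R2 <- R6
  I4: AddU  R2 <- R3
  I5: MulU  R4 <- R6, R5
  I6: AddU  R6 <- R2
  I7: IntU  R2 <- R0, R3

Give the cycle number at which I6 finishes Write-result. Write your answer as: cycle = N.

t=1  I1 dispatched to DivU
t=2  I1 operands ready · I2 dispatched to AddU
t=3  I3 dispatched to IntU
t=4  I3 operands ready
t=5  I3 complete
t=9  I1 complete
t=10  R1←I1
t=11  I2 operands ready
t=12  R2←I3
t=13  I2 complete
t=14  R5←I2
t=15  I4 dispatched to AddU
t=16  I4 operands ready · I5 dispatched to MulU
t=17  I5 operands ready
t=18  I4 complete
t=19  R2←I4
t=20  I5 complete · I6 dispatched to AddU
t=21  R4←I5 · I6 operands ready · I7 dispatched to IntU
t=22  I7 operands ready
t=23  I6 complete · I7 complete
t=24  R6←I6 · R2←I7

cycle = 24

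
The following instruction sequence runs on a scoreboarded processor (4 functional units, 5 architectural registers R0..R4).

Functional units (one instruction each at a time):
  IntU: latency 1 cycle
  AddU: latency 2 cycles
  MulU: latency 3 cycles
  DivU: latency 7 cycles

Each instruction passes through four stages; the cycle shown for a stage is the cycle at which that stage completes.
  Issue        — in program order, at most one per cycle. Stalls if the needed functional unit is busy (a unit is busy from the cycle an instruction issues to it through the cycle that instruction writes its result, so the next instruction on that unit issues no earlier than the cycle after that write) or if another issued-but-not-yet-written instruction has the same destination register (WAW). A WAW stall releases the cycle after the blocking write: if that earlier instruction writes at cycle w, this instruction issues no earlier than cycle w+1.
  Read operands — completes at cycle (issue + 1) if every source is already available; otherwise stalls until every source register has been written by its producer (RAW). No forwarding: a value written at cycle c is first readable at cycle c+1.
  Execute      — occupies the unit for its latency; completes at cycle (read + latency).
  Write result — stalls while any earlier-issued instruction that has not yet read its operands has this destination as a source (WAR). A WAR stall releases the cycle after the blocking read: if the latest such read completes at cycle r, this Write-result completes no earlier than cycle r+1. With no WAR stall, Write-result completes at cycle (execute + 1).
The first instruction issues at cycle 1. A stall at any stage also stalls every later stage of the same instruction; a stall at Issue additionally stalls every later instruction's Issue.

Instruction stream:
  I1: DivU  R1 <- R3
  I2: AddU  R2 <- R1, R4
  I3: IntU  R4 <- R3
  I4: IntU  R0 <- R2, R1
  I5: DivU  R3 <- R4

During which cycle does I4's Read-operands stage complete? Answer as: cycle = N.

cycle = 15

[1] issue I1 (DivU)
[2] I1 read-ops, issue I2 (AddU)
[3] issue I3 (IntU)
[4] I3 read-ops
[5] I3 finished on IntU
[9] I1 finished on DivU
[10] I1→R1
[11] I2 read-ops
[12] I3→R4
[13] I2 finished on AddU, issue I4 (IntU)
[14] I2→R2, issue I5 (DivU)
[15] I4 read-ops, I5 read-ops
[16] I4 finished on IntU
[17] I4→R0
[22] I5 finished on DivU
[23] I5→R3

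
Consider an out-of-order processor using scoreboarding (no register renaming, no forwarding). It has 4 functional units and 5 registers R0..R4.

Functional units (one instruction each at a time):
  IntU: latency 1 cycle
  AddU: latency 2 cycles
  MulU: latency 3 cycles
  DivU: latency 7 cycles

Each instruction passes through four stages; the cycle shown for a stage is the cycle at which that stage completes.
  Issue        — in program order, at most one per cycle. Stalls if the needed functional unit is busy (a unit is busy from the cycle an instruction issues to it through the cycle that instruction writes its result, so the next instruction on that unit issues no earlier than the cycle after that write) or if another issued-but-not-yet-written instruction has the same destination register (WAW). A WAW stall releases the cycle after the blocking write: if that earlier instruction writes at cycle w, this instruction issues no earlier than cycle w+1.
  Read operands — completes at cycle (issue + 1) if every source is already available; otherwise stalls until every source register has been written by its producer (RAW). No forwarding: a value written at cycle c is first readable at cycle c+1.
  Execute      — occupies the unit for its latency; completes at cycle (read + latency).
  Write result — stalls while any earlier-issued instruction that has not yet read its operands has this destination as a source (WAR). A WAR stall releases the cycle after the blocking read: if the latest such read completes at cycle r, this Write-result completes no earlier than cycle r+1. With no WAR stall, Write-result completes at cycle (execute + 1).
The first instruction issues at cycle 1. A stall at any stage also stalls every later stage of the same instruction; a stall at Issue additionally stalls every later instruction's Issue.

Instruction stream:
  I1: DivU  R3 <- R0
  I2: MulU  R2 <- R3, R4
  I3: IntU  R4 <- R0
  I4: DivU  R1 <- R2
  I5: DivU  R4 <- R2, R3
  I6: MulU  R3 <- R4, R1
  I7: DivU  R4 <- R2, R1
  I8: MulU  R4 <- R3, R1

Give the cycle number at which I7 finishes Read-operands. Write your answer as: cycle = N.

cycle = 36

t=1  issue I1 (DivU)
t=2  I1 read-ops, issue I2 (MulU)
t=3  issue I3 (IntU)
t=4  I3 read-ops
t=5  I3 finished on IntU
t=9  I1 finished on DivU
t=10  I1→R3
t=11  I2 read-ops, issue I4 (DivU)
t=12  I3→R4
t=14  I2 finished on MulU
t=15  I2→R2
t=16  I4 read-ops
t=23  I4 finished on DivU
t=24  I4→R1
t=25  issue I5 (DivU)
t=26  I5 read-ops, issue I6 (MulU)
t=33  I5 finished on DivU
t=34  I5→R4
t=35  I6 read-ops, issue I7 (DivU)
t=36  I7 read-ops
t=38  I6 finished on MulU
t=39  I6→R3
t=43  I7 finished on DivU
t=44  I7→R4
t=45  issue I8 (MulU)
t=46  I8 read-ops
t=49  I8 finished on MulU
t=50  I8→R4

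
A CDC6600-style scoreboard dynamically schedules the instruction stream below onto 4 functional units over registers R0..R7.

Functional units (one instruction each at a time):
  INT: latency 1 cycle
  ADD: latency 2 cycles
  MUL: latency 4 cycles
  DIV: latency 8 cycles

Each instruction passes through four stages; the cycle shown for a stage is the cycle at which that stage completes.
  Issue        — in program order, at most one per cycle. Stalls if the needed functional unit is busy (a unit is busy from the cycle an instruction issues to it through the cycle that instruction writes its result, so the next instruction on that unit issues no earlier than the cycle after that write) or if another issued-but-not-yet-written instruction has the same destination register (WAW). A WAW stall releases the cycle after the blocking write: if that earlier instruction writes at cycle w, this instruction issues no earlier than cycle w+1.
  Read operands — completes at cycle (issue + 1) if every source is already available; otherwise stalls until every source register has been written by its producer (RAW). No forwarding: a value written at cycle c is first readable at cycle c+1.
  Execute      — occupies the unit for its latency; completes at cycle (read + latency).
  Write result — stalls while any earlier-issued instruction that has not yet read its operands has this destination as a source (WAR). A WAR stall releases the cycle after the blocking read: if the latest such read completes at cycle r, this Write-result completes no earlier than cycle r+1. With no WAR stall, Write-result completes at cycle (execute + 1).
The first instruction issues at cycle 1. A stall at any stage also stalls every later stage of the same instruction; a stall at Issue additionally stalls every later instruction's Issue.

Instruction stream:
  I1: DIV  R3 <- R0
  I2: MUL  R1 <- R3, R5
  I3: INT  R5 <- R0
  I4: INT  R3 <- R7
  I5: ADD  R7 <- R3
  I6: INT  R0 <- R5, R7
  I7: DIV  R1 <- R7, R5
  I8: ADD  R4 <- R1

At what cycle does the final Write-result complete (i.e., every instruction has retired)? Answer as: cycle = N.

cycle = 35

I1  is:1  ro:2  ex:10  wr:11
I2  is:2  ro:12  ex:16  wr:17  — RAW R3: wait I1 write@11
I3  is:3  ro:4  ex:5  wr:13  — WAR R5: wait I2 read@12
I4  is:14  ro:15  ex:16  wr:17  — struct: INT busy until I3 writes@13
I5  is:15  ro:18  ex:20  wr:21  — RAW R3: wait I4 write@17
I6  is:18  ro:22  ex:23  wr:24  — struct: INT busy until I4 writes@17, RAW R7: wait I5 write@21
I7  is:19  ro:22  ex:30  wr:31  — RAW R7: wait I5 write@21
I8  is:22  ro:32  ex:34  wr:35  — struct: ADD busy until I5 writes@21, RAW R1: wait I7 write@31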